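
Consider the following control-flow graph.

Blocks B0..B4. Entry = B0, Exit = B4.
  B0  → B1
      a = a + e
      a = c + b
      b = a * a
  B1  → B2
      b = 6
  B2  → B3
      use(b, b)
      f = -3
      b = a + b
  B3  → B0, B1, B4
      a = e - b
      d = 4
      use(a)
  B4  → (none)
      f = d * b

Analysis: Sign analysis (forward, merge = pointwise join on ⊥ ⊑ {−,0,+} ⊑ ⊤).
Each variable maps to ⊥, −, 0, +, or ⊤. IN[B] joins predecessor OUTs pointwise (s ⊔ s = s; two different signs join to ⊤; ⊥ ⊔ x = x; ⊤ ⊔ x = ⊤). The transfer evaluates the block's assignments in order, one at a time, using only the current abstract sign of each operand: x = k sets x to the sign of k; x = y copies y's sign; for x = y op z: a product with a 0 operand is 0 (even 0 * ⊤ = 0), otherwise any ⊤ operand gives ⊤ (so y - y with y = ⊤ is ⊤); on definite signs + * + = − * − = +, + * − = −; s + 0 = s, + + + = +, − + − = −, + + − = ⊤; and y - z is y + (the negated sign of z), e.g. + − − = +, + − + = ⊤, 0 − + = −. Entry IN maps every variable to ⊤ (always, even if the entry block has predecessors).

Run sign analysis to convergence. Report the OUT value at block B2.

Answer: {a: ⊤, b: ⊤, c: ⊤, d: ⊤, e: ⊤, f: -}

Derivation:
Per-block solution:
  B0:   IN=(all ⊤)   OUT=(all ⊤)
  B1:   IN=(all ⊤)   OUT={b:+; rest ⊤}
  B2:   IN={b:+; rest ⊤}   OUT={f:-; rest ⊤}
  B3:   IN={f:-; rest ⊤}   OUT={d:+, f:-; rest ⊤}
  B4:   IN={d:+, f:-; rest ⊤}   OUT={d:+; rest ⊤}

Merge at B2: IN[B2] = OUT[B1] = {a: ⊤, b: +, c: ⊤, d: ⊤, e: ⊤, f: ⊤}
Applying B2's transfer function to that IN value gives OUT[B2] (row B2 above).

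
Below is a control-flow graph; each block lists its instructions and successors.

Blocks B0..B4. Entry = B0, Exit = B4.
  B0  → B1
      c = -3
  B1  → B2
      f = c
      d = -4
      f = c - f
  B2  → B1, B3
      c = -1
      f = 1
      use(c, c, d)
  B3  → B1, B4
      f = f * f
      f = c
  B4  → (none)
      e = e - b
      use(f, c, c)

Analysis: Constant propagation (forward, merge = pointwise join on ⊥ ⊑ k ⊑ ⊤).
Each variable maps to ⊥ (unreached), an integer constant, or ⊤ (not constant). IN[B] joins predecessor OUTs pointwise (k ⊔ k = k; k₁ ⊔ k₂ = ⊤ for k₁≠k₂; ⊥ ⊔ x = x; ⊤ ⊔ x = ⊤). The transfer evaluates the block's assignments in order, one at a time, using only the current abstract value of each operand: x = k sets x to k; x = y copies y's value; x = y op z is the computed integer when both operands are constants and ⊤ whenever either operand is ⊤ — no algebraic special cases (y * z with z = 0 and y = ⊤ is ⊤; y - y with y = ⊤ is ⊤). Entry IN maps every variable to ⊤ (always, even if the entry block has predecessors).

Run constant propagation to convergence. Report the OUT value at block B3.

Answer: {a: ⊤, b: ⊤, c: -1, d: -4, e: ⊤, f: -1}

Derivation:
Converged values:
  B0:  IN=(all ⊤)  OUT={c:-3; rest ⊤}
  B1:  IN=(all ⊤)  OUT={d:-4; rest ⊤}
  B2:  IN={d:-4; rest ⊤}  OUT={c:-1, d:-4, f:1; rest ⊤}
  B3:  IN={c:-1, d:-4, f:1; rest ⊤}  OUT={c:-1, d:-4, f:-1; rest ⊤}
  B4:  IN={c:-1, d:-4, f:-1; rest ⊤}  OUT={c:-1, d:-4, f:-1; rest ⊤}

Merge at B3: IN[B3] = OUT[B2] = {a: ⊤, b: ⊤, c: -1, d: -4, e: ⊤, f: 1}
Applying B3's transfer function to that IN value gives OUT[B3] (row B3 above).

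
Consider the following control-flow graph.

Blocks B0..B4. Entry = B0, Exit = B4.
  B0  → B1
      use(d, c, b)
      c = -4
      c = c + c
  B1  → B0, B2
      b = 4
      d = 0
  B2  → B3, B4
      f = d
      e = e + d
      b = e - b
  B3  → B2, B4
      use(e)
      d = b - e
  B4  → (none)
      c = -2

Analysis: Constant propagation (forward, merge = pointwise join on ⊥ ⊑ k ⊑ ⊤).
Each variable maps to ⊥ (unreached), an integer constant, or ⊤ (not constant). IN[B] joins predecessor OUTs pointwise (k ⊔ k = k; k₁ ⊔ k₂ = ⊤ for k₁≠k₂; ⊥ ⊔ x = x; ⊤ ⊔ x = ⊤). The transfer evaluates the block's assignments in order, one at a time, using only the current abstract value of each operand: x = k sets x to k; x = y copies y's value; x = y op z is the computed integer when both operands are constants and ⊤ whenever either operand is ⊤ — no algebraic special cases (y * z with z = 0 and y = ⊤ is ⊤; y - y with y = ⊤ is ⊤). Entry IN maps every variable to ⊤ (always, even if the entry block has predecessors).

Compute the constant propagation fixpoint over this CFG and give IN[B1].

Fixpoint table:
  B0:  IN=(all ⊤)  OUT={c:-8; rest ⊤}
  B1:  IN={c:-8; rest ⊤}  OUT={b:4, c:-8, d:0; rest ⊤}
  B2:  IN={c:-8; rest ⊤}  OUT={c:-8; rest ⊤}
  B3:  IN={c:-8; rest ⊤}  OUT={c:-8; rest ⊤}
  B4:  IN={c:-8; rest ⊤}  OUT={c:-2; rest ⊤}

Merge at B1: IN[B1] = OUT[B0] = {a: ⊤, b: ⊤, c: -8, d: ⊤, e: ⊤, f: ⊤}

Answer: {a: ⊤, b: ⊤, c: -8, d: ⊤, e: ⊤, f: ⊤}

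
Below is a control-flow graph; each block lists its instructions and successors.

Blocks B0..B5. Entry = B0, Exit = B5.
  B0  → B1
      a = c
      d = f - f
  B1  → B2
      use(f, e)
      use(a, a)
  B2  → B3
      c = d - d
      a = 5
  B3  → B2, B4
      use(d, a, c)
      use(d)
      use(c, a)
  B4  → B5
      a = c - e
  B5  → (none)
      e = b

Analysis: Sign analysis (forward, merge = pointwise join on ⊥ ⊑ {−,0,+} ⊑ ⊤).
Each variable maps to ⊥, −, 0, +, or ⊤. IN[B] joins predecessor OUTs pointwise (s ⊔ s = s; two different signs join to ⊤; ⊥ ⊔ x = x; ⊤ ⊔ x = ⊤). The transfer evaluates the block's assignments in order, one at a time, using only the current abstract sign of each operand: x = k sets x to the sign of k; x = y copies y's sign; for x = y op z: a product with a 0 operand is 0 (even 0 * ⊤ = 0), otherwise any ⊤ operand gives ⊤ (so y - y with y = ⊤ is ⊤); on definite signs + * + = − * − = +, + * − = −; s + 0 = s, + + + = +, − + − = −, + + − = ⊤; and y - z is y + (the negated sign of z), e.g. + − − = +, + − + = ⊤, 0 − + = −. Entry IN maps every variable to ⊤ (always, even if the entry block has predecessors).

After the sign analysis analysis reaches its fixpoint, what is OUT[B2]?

Fixpoint table:
  B0: | IN=(all ⊤) | OUT=(all ⊤)
  B1: | IN=(all ⊤) | OUT=(all ⊤)
  B2: | IN=(all ⊤) | OUT={a:+; rest ⊤}
  B3: | IN={a:+; rest ⊤} | OUT={a:+; rest ⊤}
  B4: | IN={a:+; rest ⊤} | OUT=(all ⊤)
  B5: | IN=(all ⊤) | OUT=(all ⊤)

Merge at B2: IN[B2] = OUT[B1] ⊔ OUT[B3] = {a: ⊤, b: ⊤, c: ⊤, d: ⊤, e: ⊤, f: ⊤}
Applying B2's transfer function to that IN value gives OUT[B2] (row B2 above).

Answer: {a: +, b: ⊤, c: ⊤, d: ⊤, e: ⊤, f: ⊤}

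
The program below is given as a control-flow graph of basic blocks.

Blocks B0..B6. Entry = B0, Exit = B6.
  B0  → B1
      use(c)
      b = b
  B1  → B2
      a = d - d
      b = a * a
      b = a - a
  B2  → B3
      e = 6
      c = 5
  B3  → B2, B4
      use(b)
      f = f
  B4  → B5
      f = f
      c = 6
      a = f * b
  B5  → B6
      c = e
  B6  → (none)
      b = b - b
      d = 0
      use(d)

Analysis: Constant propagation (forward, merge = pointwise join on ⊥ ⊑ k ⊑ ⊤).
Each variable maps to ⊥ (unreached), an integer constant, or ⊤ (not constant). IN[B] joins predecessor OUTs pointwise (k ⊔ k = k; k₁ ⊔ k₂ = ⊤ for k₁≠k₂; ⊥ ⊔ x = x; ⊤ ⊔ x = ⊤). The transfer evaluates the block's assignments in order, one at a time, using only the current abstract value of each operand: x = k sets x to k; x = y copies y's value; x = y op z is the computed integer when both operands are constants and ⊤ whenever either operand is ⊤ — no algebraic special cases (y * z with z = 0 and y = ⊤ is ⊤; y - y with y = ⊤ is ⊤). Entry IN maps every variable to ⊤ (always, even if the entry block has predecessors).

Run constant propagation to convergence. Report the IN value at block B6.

Per-block solution:
  B0: | IN=(all ⊤) | OUT=(all ⊤)
  B1: | IN=(all ⊤) | OUT=(all ⊤)
  B2: | IN=(all ⊤) | OUT={c:5, e:6; rest ⊤}
  B3: | IN={c:5, e:6; rest ⊤} | OUT={c:5, e:6; rest ⊤}
  B4: | IN={c:5, e:6; rest ⊤} | OUT={c:6, e:6; rest ⊤}
  B5: | IN={c:6, e:6; rest ⊤} | OUT={c:6, e:6; rest ⊤}
  B6: | IN={c:6, e:6; rest ⊤} | OUT={c:6, d:0, e:6; rest ⊤}

Merge at B6: IN[B6] = OUT[B5] = {a: ⊤, b: ⊤, c: 6, d: ⊤, e: 6, f: ⊤}

Answer: {a: ⊤, b: ⊤, c: 6, d: ⊤, e: 6, f: ⊤}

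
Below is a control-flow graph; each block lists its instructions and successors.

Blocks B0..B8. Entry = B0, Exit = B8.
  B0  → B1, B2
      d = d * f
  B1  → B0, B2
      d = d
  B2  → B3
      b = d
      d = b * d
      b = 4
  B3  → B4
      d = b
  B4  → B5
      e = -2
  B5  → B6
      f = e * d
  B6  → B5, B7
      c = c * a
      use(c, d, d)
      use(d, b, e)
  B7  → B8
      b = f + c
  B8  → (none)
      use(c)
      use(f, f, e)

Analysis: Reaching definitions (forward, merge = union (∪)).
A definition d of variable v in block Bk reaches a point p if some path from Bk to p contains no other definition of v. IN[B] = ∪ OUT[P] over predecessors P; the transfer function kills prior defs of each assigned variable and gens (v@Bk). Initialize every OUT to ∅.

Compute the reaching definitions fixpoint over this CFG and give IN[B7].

Answer: {b@B2, c@B6, d@B3, e@B4, f@B5}

Trace:
Fixpoint table:
  B0:   IN={d@B1}   OUT={d@B0}
  B1:   IN={d@B0}   OUT={d@B1}
  B2:   IN={d@B0, d@B1}   OUT={b@B2, d@B2}
  B3:   IN={b@B2, d@B2}   OUT={b@B2, d@B3}
  B4:   IN={b@B2, d@B3}   OUT={b@B2, d@B3, e@B4}
  B5:   IN={b@B2, c@B6, d@B3, e@B4, f@B5}   OUT={b@B2, c@B6, d@B3, e@B4, f@B5}
  B6:   IN={b@B2, c@B6, d@B3, e@B4, f@B5}   OUT={b@B2, c@B6, d@B3, e@B4, f@B5}
  B7:   IN={b@B2, c@B6, d@B3, e@B4, f@B5}   OUT={b@B7, c@B6, d@B3, e@B4, f@B5}
  B8:   IN={b@B7, c@B6, d@B3, e@B4, f@B5}   OUT={b@B7, c@B6, d@B3, e@B4, f@B5}

Merge at B7: IN[B7] = OUT[B6] = {b@B2, c@B6, d@B3, e@B4, f@B5}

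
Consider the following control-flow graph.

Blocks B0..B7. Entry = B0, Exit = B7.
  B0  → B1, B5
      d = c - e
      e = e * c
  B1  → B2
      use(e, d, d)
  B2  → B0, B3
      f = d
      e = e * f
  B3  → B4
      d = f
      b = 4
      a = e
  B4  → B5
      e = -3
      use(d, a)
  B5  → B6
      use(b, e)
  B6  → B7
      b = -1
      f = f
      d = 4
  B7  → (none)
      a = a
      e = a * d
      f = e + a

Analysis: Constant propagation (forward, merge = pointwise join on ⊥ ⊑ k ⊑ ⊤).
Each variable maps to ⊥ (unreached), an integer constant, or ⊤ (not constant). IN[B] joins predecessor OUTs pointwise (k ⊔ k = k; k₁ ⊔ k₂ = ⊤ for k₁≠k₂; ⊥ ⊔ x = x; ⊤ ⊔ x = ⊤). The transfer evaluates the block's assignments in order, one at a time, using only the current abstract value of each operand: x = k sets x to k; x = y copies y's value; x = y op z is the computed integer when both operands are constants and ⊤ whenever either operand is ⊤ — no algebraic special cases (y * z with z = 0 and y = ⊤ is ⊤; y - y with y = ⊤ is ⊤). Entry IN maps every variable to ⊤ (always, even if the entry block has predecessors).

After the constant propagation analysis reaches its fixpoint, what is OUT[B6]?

Answer: {a: ⊤, b: -1, c: ⊤, d: 4, e: ⊤, f: ⊤}

Derivation:
Converged values:
  B0:  IN=(all ⊤)  OUT=(all ⊤)
  B1:  IN=(all ⊤)  OUT=(all ⊤)
  B2:  IN=(all ⊤)  OUT=(all ⊤)
  B3:  IN=(all ⊤)  OUT={b:4; rest ⊤}
  B4:  IN={b:4; rest ⊤}  OUT={b:4, e:-3; rest ⊤}
  B5:  IN=(all ⊤)  OUT=(all ⊤)
  B6:  IN=(all ⊤)  OUT={b:-1, d:4; rest ⊤}
  B7:  IN={b:-1, d:4; rest ⊤}  OUT={b:-1, d:4; rest ⊤}

Merge at B6: IN[B6] = OUT[B5] = {a: ⊤, b: ⊤, c: ⊤, d: ⊤, e: ⊤, f: ⊤}
Applying B6's transfer function to that IN value gives OUT[B6] (row B6 above).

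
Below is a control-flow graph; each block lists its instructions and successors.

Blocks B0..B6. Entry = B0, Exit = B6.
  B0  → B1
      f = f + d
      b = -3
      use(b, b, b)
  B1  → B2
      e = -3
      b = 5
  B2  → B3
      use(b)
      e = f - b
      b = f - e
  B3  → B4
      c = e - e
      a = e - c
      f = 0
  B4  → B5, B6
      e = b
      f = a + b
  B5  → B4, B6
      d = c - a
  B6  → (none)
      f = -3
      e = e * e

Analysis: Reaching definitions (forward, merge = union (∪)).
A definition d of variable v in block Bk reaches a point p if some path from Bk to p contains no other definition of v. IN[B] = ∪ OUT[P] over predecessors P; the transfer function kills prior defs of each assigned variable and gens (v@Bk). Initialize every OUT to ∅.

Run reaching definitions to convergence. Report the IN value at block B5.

Fixpoint table:
  B0:  IN={}  OUT={b@B0, f@B0}
  B1:  IN={b@B0, f@B0}  OUT={b@B1, e@B1, f@B0}
  B2:  IN={b@B1, e@B1, f@B0}  OUT={b@B2, e@B2, f@B0}
  B3:  IN={b@B2, e@B2, f@B0}  OUT={a@B3, b@B2, c@B3, e@B2, f@B3}
  B4:  IN={a@B3, b@B2, c@B3, d@B5, e@B2, e@B4, f@B3, f@B4}  OUT={a@B3, b@B2, c@B3, d@B5, e@B4, f@B4}
  B5:  IN={a@B3, b@B2, c@B3, d@B5, e@B4, f@B4}  OUT={a@B3, b@B2, c@B3, d@B5, e@B4, f@B4}
  B6:  IN={a@B3, b@B2, c@B3, d@B5, e@B4, f@B4}  OUT={a@B3, b@B2, c@B3, d@B5, e@B6, f@B6}

Merge at B5: IN[B5] = OUT[B4] = {a@B3, b@B2, c@B3, d@B5, e@B4, f@B4}

Answer: {a@B3, b@B2, c@B3, d@B5, e@B4, f@B4}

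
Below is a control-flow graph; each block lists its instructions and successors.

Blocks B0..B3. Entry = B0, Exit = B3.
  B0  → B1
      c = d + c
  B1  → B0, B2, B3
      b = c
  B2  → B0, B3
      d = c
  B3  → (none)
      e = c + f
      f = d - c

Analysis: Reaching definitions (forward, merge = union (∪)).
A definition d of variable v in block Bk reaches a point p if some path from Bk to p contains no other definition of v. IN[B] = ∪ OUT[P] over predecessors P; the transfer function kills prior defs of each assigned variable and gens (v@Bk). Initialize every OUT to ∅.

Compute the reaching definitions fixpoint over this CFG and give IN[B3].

Converged values:
  B0: | IN={b@B1, c@B0, d@B2} | OUT={b@B1, c@B0, d@B2}
  B1: | IN={b@B1, c@B0, d@B2} | OUT={b@B1, c@B0, d@B2}
  B2: | IN={b@B1, c@B0, d@B2} | OUT={b@B1, c@B0, d@B2}
  B3: | IN={b@B1, c@B0, d@B2} | OUT={b@B1, c@B0, d@B2, e@B3, f@B3}

Merge at B3: IN[B3] = OUT[B1] ⊔ OUT[B2] = {b@B1, c@B0, d@B2}

Answer: {b@B1, c@B0, d@B2}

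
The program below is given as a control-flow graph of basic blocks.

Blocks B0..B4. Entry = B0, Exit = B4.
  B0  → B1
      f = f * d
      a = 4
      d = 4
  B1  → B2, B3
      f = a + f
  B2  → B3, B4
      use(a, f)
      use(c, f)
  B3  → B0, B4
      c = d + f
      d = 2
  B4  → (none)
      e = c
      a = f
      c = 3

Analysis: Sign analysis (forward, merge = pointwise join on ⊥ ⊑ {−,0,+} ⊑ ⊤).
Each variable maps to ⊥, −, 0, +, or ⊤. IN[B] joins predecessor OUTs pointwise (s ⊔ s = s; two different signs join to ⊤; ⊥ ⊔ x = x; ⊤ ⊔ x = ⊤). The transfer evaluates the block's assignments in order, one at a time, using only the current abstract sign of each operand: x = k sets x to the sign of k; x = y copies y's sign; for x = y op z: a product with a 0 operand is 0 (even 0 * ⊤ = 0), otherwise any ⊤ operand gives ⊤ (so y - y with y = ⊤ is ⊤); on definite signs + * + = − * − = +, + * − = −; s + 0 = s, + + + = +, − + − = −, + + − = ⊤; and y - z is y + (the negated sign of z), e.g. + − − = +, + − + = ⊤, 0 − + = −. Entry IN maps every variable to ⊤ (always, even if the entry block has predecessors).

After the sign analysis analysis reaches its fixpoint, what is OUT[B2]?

Fixpoint table:
  B0: | IN=(all ⊤) | OUT={a:+, d:+; rest ⊤}
  B1: | IN={a:+, d:+; rest ⊤} | OUT={a:+, d:+; rest ⊤}
  B2: | IN={a:+, d:+; rest ⊤} | OUT={a:+, d:+; rest ⊤}
  B3: | IN={a:+, d:+; rest ⊤} | OUT={a:+, d:+; rest ⊤}
  B4: | IN={a:+, d:+; rest ⊤} | OUT={c:+, d:+; rest ⊤}

Merge at B2: IN[B2] = OUT[B1] = {a: +, b: ⊤, c: ⊤, d: +, e: ⊤, f: ⊤}
Applying B2's transfer function to that IN value gives OUT[B2] (row B2 above).

Answer: {a: +, b: ⊤, c: ⊤, d: +, e: ⊤, f: ⊤}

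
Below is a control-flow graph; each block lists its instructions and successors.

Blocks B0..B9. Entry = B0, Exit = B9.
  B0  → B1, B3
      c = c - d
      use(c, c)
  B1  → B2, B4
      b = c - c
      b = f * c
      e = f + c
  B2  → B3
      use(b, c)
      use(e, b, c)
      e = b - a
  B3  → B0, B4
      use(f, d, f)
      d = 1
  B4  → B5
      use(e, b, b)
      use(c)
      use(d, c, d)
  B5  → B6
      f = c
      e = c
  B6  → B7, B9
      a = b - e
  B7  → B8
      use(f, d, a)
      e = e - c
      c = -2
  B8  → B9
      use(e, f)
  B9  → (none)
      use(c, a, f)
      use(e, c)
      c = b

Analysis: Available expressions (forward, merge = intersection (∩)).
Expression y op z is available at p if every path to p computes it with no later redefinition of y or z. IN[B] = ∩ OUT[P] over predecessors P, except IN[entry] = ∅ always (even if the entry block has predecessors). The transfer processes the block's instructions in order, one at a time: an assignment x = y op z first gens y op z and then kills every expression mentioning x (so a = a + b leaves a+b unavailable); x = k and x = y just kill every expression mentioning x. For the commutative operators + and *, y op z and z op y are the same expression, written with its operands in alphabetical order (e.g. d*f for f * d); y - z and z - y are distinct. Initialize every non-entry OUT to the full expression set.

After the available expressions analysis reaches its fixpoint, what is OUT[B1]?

Answer: {c*f, c+f, c-c}

Derivation:
Per-block solution:
  B0:   IN={}   OUT={}
  B1:   IN={}   OUT={c*f, c+f, c-c}
  B2:   IN={c*f, c+f, c-c}   OUT={b-a, c*f, c+f, c-c}
  B3:   IN={}   OUT={}
  B4:   IN={}   OUT={}
  B5:   IN={}   OUT={}
  B6:   IN={}   OUT={b-e}
  B7:   IN={b-e}   OUT={}
  B8:   IN={}   OUT={}
  B9:   IN={}   OUT={}

Merge at B1: IN[B1] = OUT[B0] = {}
Applying B1's transfer function to that IN value gives OUT[B1] (row B1 above).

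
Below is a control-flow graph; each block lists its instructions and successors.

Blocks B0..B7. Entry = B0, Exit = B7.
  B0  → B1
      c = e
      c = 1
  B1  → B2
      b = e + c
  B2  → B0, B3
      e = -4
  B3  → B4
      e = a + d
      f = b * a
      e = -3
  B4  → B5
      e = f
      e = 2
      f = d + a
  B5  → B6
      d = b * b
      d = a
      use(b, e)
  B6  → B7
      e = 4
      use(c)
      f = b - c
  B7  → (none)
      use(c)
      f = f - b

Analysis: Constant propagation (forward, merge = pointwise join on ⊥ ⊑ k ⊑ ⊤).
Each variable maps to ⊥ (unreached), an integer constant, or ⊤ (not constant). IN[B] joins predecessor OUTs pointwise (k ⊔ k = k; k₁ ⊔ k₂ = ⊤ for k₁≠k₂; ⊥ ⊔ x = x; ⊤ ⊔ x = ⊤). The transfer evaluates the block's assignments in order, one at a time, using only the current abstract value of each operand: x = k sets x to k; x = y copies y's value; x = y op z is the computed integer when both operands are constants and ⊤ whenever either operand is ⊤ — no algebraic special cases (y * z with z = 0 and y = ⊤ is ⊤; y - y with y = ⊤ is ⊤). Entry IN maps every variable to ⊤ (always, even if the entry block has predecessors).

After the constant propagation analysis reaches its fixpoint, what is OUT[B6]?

Answer: {a: ⊤, b: ⊤, c: 1, d: ⊤, e: 4, f: ⊤}

Working:
Fixpoint table:
  B0: | IN=(all ⊤) | OUT={c:1; rest ⊤}
  B1: | IN={c:1; rest ⊤} | OUT={c:1; rest ⊤}
  B2: | IN={c:1; rest ⊤} | OUT={c:1, e:-4; rest ⊤}
  B3: | IN={c:1, e:-4; rest ⊤} | OUT={c:1, e:-3; rest ⊤}
  B4: | IN={c:1, e:-3; rest ⊤} | OUT={c:1, e:2; rest ⊤}
  B5: | IN={c:1, e:2; rest ⊤} | OUT={c:1, e:2; rest ⊤}
  B6: | IN={c:1, e:2; rest ⊤} | OUT={c:1, e:4; rest ⊤}
  B7: | IN={c:1, e:4; rest ⊤} | OUT={c:1, e:4; rest ⊤}

Merge at B6: IN[B6] = OUT[B5] = {a: ⊤, b: ⊤, c: 1, d: ⊤, e: 2, f: ⊤}
Applying B6's transfer function to that IN value gives OUT[B6] (row B6 above).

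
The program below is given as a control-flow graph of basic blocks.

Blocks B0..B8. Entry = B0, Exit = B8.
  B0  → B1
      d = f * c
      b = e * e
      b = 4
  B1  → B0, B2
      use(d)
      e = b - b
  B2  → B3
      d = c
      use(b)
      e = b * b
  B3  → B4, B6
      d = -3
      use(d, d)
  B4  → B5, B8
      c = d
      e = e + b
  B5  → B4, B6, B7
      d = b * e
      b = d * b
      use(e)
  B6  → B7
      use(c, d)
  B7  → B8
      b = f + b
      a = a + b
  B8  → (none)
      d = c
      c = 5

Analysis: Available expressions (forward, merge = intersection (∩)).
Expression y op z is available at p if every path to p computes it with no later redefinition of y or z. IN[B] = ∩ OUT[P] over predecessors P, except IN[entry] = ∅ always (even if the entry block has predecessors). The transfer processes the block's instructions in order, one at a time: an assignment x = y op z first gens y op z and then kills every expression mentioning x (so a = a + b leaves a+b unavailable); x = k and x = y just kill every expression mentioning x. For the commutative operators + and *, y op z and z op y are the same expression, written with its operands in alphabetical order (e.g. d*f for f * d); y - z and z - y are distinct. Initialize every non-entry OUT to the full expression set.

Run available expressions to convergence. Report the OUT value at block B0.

Answer: {c*f, e*e}

Derivation:
Per-block solution:
  B0: | IN={} | OUT={c*f, e*e}
  B1: | IN={c*f, e*e} | OUT={b-b, c*f}
  B2: | IN={b-b, c*f} | OUT={b*b, b-b, c*f}
  B3: | IN={b*b, b-b, c*f} | OUT={b*b, b-b, c*f}
  B4: | IN={} | OUT={}
  B5: | IN={} | OUT={}
  B6: | IN={} | OUT={}
  B7: | IN={} | OUT={}
  B8: | IN={} | OUT={}

Merge at B0 (entry node, so the boundary value {} is joined with the incoming edge(s)): IN[B0] = {} ∩ OUT[B1] = {}
Applying B0's transfer function to that IN value gives OUT[B0] (row B0 above).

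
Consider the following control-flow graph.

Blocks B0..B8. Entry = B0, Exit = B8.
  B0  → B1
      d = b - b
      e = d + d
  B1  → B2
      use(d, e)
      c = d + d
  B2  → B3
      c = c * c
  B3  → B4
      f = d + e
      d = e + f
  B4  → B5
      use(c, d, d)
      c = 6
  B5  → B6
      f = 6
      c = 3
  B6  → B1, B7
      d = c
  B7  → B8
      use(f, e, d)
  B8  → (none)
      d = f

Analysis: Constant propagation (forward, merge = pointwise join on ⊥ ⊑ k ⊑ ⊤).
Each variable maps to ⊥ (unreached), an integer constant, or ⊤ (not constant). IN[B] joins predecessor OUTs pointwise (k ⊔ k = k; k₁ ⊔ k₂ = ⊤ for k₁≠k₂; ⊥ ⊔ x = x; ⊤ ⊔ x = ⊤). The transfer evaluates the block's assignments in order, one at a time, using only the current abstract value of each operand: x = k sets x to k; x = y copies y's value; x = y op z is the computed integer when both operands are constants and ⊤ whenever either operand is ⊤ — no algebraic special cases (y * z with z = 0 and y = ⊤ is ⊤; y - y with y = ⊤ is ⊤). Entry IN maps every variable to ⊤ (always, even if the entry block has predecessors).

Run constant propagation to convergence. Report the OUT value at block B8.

Converged values:
  B0:   IN=(all ⊤)   OUT=(all ⊤)
  B1:   IN=(all ⊤)   OUT=(all ⊤)
  B2:   IN=(all ⊤)   OUT=(all ⊤)
  B3:   IN=(all ⊤)   OUT=(all ⊤)
  B4:   IN=(all ⊤)   OUT={c:6; rest ⊤}
  B5:   IN={c:6; rest ⊤}   OUT={c:3, f:6; rest ⊤}
  B6:   IN={c:3, f:6; rest ⊤}   OUT={c:3, d:3, f:6; rest ⊤}
  B7:   IN={c:3, d:3, f:6; rest ⊤}   OUT={c:3, d:3, f:6; rest ⊤}
  B8:   IN={c:3, d:3, f:6; rest ⊤}   OUT={c:3, d:6, f:6; rest ⊤}

Merge at B8: IN[B8] = OUT[B7] = {a: ⊤, b: ⊤, c: 3, d: 3, e: ⊤, f: 6}
Applying B8's transfer function to that IN value gives OUT[B8] (row B8 above).

Answer: {a: ⊤, b: ⊤, c: 3, d: 6, e: ⊤, f: 6}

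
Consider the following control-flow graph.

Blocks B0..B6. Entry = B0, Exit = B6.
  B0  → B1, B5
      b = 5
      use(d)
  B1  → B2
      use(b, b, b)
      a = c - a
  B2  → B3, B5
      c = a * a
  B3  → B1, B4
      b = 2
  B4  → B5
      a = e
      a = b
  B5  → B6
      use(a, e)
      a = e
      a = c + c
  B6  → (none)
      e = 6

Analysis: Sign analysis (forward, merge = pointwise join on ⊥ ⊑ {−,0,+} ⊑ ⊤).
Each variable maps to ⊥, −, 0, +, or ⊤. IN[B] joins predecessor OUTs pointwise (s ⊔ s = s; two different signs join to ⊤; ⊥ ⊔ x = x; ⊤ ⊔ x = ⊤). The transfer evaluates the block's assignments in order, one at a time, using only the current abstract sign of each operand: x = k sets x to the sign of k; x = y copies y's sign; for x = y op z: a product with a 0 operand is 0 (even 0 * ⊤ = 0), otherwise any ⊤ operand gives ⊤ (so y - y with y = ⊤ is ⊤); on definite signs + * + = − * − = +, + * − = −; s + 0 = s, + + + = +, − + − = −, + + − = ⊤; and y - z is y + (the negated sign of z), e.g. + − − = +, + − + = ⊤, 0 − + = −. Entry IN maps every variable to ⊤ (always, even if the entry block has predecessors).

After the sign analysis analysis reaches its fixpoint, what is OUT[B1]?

Answer: {a: ⊤, b: +, c: ⊤, d: ⊤, e: ⊤, f: ⊤}

Trace:
Fixpoint table:
  B0:  IN=(all ⊤)  OUT={b:+; rest ⊤}
  B1:  IN={b:+; rest ⊤}  OUT={b:+; rest ⊤}
  B2:  IN={b:+; rest ⊤}  OUT={b:+; rest ⊤}
  B3:  IN={b:+; rest ⊤}  OUT={b:+; rest ⊤}
  B4:  IN={b:+; rest ⊤}  OUT={a:+, b:+; rest ⊤}
  B5:  IN={b:+; rest ⊤}  OUT={b:+; rest ⊤}
  B6:  IN={b:+; rest ⊤}  OUT={b:+, e:+; rest ⊤}

Merge at B1: IN[B1] = OUT[B0] ⊔ OUT[B3] = {a: ⊤, b: +, c: ⊤, d: ⊤, e: ⊤, f: ⊤}
Applying B1's transfer function to that IN value gives OUT[B1] (row B1 above).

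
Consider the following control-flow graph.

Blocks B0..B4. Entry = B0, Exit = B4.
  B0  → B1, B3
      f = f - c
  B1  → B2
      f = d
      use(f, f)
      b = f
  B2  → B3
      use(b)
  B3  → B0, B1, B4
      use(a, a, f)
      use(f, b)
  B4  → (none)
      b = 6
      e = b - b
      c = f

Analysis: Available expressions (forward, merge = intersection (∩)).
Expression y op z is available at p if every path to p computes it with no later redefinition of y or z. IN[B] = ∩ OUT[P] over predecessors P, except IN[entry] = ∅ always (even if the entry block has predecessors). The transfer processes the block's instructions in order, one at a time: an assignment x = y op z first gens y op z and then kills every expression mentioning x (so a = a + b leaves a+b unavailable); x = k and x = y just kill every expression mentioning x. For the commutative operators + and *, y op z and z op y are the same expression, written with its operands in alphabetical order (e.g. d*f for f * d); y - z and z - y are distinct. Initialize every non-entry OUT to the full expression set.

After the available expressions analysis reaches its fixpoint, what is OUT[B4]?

Per-block solution:
  B0:  IN={}  OUT={}
  B1:  IN={}  OUT={}
  B2:  IN={}  OUT={}
  B3:  IN={}  OUT={}
  B4:  IN={}  OUT={b-b}

Merge at B4: IN[B4] = OUT[B3] = {}
Applying B4's transfer function to that IN value gives OUT[B4] (row B4 above).

Answer: {b-b}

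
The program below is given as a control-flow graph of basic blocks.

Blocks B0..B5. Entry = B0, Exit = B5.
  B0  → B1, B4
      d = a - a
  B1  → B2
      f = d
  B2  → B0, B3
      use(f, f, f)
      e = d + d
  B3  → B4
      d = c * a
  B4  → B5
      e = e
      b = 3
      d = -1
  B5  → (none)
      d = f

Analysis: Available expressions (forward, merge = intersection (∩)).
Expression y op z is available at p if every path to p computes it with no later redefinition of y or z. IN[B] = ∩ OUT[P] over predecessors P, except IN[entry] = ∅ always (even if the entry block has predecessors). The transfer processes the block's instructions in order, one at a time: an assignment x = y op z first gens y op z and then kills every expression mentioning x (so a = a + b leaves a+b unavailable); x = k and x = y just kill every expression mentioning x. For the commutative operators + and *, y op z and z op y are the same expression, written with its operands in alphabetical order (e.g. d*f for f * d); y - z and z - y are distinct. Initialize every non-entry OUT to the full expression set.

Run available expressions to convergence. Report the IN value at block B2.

Answer: {a-a}

Working:
Converged values:
  B0:  IN={}  OUT={a-a}
  B1:  IN={a-a}  OUT={a-a}
  B2:  IN={a-a}  OUT={a-a, d+d}
  B3:  IN={a-a, d+d}  OUT={a*c, a-a}
  B4:  IN={a-a}  OUT={a-a}
  B5:  IN={a-a}  OUT={a-a}

Merge at B2: IN[B2] = OUT[B1] = {a-a}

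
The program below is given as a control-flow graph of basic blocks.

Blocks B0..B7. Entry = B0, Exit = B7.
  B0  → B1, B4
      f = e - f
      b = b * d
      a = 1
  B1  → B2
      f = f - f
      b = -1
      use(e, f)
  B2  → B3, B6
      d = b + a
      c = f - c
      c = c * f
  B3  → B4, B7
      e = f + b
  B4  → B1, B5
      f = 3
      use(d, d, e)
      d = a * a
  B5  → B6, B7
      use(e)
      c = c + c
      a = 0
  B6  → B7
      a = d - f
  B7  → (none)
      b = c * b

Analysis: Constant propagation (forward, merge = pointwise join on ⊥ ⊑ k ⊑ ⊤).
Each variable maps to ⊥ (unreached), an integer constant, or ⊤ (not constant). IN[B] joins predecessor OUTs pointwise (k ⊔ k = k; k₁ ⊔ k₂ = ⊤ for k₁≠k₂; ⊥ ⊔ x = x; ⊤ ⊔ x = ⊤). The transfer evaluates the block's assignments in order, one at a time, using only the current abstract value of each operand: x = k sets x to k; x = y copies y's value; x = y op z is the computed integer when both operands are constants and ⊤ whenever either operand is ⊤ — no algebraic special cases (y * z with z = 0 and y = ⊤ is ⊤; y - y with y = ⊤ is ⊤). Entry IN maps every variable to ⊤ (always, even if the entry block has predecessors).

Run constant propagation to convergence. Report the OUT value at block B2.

Converged values:
  B0:   IN=(all ⊤)   OUT={a:1; rest ⊤}
  B1:   IN={a:1; rest ⊤}   OUT={a:1, b:-1; rest ⊤}
  B2:   IN={a:1, b:-1; rest ⊤}   OUT={a:1, b:-1, d:0; rest ⊤}
  B3:   IN={a:1, b:-1, d:0; rest ⊤}   OUT={a:1, b:-1, d:0; rest ⊤}
  B4:   IN={a:1; rest ⊤}   OUT={a:1, d:1, f:3; rest ⊤}
  B5:   IN={a:1, d:1, f:3; rest ⊤}   OUT={a:0, d:1, f:3; rest ⊤}
  B6:   IN=(all ⊤)   OUT=(all ⊤)
  B7:   IN=(all ⊤)   OUT=(all ⊤)

Merge at B2: IN[B2] = OUT[B1] = {a: 1, b: -1, c: ⊤, d: ⊤, e: ⊤, f: ⊤}
Applying B2's transfer function to that IN value gives OUT[B2] (row B2 above).

Answer: {a: 1, b: -1, c: ⊤, d: 0, e: ⊤, f: ⊤}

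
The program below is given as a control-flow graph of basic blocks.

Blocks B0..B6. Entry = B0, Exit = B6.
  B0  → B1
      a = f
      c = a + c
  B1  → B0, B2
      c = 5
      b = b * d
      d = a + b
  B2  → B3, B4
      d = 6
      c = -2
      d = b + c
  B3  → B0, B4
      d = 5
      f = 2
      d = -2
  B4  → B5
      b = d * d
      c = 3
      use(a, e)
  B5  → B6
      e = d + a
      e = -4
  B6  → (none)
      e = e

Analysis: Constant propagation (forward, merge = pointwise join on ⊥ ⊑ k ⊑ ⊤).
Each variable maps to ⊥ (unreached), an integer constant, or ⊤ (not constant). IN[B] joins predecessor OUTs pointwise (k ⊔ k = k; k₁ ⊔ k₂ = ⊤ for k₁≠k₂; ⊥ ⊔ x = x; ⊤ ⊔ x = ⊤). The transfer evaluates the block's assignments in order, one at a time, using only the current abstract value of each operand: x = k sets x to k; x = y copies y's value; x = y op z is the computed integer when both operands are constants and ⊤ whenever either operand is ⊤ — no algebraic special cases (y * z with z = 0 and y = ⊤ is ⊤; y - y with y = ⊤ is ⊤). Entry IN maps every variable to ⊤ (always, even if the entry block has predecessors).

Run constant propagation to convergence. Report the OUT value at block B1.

Fixpoint table:
  B0: | IN=(all ⊤) | OUT=(all ⊤)
  B1: | IN=(all ⊤) | OUT={c:5; rest ⊤}
  B2: | IN={c:5; rest ⊤} | OUT={c:-2; rest ⊤}
  B3: | IN={c:-2; rest ⊤} | OUT={c:-2, d:-2, f:2; rest ⊤}
  B4: | IN={c:-2; rest ⊤} | OUT={c:3; rest ⊤}
  B5: | IN={c:3; rest ⊤} | OUT={c:3, e:-4; rest ⊤}
  B6: | IN={c:3, e:-4; rest ⊤} | OUT={c:3, e:-4; rest ⊤}

Merge at B1: IN[B1] = OUT[B0] = {a: ⊤, b: ⊤, c: ⊤, d: ⊤, e: ⊤, f: ⊤}
Applying B1's transfer function to that IN value gives OUT[B1] (row B1 above).

Answer: {a: ⊤, b: ⊤, c: 5, d: ⊤, e: ⊤, f: ⊤}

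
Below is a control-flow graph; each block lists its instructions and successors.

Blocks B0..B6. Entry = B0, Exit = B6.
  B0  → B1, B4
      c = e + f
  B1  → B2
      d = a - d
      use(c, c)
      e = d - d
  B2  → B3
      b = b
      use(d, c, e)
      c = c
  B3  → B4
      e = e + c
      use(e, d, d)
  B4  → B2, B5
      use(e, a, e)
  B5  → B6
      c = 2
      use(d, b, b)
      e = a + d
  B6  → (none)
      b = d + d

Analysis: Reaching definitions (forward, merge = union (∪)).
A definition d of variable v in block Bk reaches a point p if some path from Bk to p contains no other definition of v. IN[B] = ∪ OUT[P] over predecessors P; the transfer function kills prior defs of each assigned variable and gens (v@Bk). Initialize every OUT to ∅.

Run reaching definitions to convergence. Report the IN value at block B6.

Fixpoint table:
  B0:   IN={}   OUT={c@B0}
  B1:   IN={c@B0}   OUT={c@B0, d@B1, e@B1}
  B2:   IN={b@B2, c@B0, c@B2, d@B1, e@B1, e@B3}   OUT={b@B2, c@B2, d@B1, e@B1, e@B3}
  B3:   IN={b@B2, c@B2, d@B1, e@B1, e@B3}   OUT={b@B2, c@B2, d@B1, e@B3}
  B4:   IN={b@B2, c@B0, c@B2, d@B1, e@B3}   OUT={b@B2, c@B0, c@B2, d@B1, e@B3}
  B5:   IN={b@B2, c@B0, c@B2, d@B1, e@B3}   OUT={b@B2, c@B5, d@B1, e@B5}
  B6:   IN={b@B2, c@B5, d@B1, e@B5}   OUT={b@B6, c@B5, d@B1, e@B5}

Merge at B6: IN[B6] = OUT[B5] = {b@B2, c@B5, d@B1, e@B5}

Answer: {b@B2, c@B5, d@B1, e@B5}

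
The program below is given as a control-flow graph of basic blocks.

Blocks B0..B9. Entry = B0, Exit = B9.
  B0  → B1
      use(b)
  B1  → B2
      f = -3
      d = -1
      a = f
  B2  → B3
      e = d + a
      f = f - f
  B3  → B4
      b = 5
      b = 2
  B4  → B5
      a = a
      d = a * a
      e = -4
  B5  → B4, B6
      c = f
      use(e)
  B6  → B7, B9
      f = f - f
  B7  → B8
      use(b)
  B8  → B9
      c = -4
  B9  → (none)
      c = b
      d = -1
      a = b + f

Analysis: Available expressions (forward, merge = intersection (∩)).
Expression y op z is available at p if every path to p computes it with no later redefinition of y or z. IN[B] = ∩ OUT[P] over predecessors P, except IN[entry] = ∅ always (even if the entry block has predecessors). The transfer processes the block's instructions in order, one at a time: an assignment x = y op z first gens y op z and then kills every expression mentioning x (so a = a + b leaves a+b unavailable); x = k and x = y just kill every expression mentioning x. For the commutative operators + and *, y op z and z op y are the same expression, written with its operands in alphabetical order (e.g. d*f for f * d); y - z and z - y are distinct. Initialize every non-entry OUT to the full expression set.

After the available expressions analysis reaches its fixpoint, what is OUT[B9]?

Answer: {b+f}

Working:
Fixpoint table:
  B0:  IN={}  OUT={}
  B1:  IN={}  OUT={}
  B2:  IN={}  OUT={a+d}
  B3:  IN={a+d}  OUT={a+d}
  B4:  IN={}  OUT={a*a}
  B5:  IN={a*a}  OUT={a*a}
  B6:  IN={a*a}  OUT={a*a}
  B7:  IN={a*a}  OUT={a*a}
  B8:  IN={a*a}  OUT={a*a}
  B9:  IN={a*a}  OUT={b+f}

Merge at B9: IN[B9] = OUT[B6] ∩ OUT[B8] = {a*a}
Applying B9's transfer function to that IN value gives OUT[B9] (row B9 above).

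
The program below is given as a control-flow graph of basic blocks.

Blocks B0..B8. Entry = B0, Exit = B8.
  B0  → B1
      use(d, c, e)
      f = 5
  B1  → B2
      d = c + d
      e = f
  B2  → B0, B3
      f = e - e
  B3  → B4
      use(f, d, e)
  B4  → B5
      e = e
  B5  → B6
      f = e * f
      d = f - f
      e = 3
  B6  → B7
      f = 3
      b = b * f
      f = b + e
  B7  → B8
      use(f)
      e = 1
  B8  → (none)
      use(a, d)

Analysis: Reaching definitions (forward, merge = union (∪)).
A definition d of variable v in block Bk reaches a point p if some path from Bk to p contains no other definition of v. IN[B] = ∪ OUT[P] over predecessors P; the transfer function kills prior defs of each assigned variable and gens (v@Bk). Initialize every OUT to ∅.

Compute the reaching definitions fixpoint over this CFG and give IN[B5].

Answer: {d@B1, e@B4, f@B2}

Trace:
Converged values:
  B0:   IN={d@B1, e@B1, f@B2}   OUT={d@B1, e@B1, f@B0}
  B1:   IN={d@B1, e@B1, f@B0}   OUT={d@B1, e@B1, f@B0}
  B2:   IN={d@B1, e@B1, f@B0}   OUT={d@B1, e@B1, f@B2}
  B3:   IN={d@B1, e@B1, f@B2}   OUT={d@B1, e@B1, f@B2}
  B4:   IN={d@B1, e@B1, f@B2}   OUT={d@B1, e@B4, f@B2}
  B5:   IN={d@B1, e@B4, f@B2}   OUT={d@B5, e@B5, f@B5}
  B6:   IN={d@B5, e@B5, f@B5}   OUT={b@B6, d@B5, e@B5, f@B6}
  B7:   IN={b@B6, d@B5, e@B5, f@B6}   OUT={b@B6, d@B5, e@B7, f@B6}
  B8:   IN={b@B6, d@B5, e@B7, f@B6}   OUT={b@B6, d@B5, e@B7, f@B6}

Merge at B5: IN[B5] = OUT[B4] = {d@B1, e@B4, f@B2}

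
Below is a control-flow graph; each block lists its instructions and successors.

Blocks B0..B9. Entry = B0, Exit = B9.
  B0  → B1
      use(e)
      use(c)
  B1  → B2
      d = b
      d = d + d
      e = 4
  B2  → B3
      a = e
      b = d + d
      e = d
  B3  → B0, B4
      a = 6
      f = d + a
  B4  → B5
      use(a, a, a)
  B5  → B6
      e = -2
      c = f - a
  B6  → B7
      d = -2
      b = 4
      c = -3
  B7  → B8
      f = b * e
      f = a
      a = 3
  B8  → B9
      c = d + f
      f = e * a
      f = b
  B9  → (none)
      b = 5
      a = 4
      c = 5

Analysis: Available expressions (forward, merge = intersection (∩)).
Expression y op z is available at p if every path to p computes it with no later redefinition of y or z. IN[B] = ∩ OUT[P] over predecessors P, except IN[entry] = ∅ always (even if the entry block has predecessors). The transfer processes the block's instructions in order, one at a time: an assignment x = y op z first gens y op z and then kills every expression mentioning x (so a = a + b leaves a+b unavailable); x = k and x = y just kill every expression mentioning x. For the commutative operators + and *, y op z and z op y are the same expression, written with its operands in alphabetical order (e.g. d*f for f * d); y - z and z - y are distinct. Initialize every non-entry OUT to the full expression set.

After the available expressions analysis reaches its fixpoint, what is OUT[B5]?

Per-block solution:
  B0:   IN={}   OUT={}
  B1:   IN={}   OUT={}
  B2:   IN={}   OUT={d+d}
  B3:   IN={d+d}   OUT={a+d, d+d}
  B4:   IN={a+d, d+d}   OUT={a+d, d+d}
  B5:   IN={a+d, d+d}   OUT={a+d, d+d, f-a}
  B6:   IN={a+d, d+d, f-a}   OUT={f-a}
  B7:   IN={f-a}   OUT={b*e}
  B8:   IN={b*e}   OUT={a*e, b*e}
  B9:   IN={a*e, b*e}   OUT={}

Merge at B5: IN[B5] = OUT[B4] = {a+d, d+d}
Applying B5's transfer function to that IN value gives OUT[B5] (row B5 above).

Answer: {a+d, d+d, f-a}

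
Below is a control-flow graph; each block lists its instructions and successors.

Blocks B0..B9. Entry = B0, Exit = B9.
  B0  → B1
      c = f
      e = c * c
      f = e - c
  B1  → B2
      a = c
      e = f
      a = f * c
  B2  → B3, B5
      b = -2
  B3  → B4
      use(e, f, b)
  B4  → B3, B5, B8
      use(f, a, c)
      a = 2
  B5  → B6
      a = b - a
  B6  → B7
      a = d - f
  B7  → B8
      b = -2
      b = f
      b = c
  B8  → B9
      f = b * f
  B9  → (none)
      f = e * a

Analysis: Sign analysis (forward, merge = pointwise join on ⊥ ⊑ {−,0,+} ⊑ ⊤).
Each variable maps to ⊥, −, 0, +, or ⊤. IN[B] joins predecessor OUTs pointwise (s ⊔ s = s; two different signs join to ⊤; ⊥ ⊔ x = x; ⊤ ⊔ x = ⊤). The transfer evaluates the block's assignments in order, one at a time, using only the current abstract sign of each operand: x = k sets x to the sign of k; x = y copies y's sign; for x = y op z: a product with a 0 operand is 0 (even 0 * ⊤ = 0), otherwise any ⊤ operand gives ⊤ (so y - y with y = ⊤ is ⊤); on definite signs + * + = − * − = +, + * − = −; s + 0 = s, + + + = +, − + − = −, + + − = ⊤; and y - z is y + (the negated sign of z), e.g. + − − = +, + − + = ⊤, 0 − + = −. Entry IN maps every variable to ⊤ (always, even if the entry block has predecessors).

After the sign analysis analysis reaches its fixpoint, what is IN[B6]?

Per-block solution:
  B0:   IN=(all ⊤)   OUT=(all ⊤)
  B1:   IN=(all ⊤)   OUT=(all ⊤)
  B2:   IN=(all ⊤)   OUT={b:-; rest ⊤}
  B3:   IN={b:-; rest ⊤}   OUT={b:-; rest ⊤}
  B4:   IN={b:-; rest ⊤}   OUT={a:+, b:-; rest ⊤}
  B5:   IN={b:-; rest ⊤}   OUT={b:-; rest ⊤}
  B6:   IN={b:-; rest ⊤}   OUT={b:-; rest ⊤}
  B7:   IN={b:-; rest ⊤}   OUT=(all ⊤)
  B8:   IN=(all ⊤)   OUT=(all ⊤)
  B9:   IN=(all ⊤)   OUT=(all ⊤)

Merge at B6: IN[B6] = OUT[B5] = {a: ⊤, b: -, c: ⊤, d: ⊤, e: ⊤, f: ⊤}

Answer: {a: ⊤, b: -, c: ⊤, d: ⊤, e: ⊤, f: ⊤}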